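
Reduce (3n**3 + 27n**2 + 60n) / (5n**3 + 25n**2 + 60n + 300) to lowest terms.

By polynomial division,
  3n**3 + 27n**2 + 60n = (3/5)(5n**3 + 25n**2 + 60n + 300) + (12n**2 + 24n - 180)
  5n**3 + 25n**2 + 60n + 300 = ((5/12)n + 5/4)(12n**2 + 24n - 180) + (105n + 525)
  12n**2 + 24n - 180 = ((4/35)n - 12/35)(105n + 525) + (0)
Last nonzero remainder: 105n + 525. Dividing through by 105 gives the monic gcd n + 5.
Cancel n + 5 from numerator and denominator to get the reduced form.

(3n**2 + 12n)/(5n**2 + 60)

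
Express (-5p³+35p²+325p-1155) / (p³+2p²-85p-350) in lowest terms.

Repeated division with remainder:
  -5p³+35p²+325p-1155 = (-5)(p³+2p²-85p-350) + (45p²-100p-2905)
  p³+2p²-85p-350 = ((1/45)p+38/405)(45p²-100p-2905) + (-(896/81)p-6272/81)
  45p²-100p-2905 = (-(3645/896)p+33615/896)(-(896/81)p-6272/81) + (0)
Last nonzero remainder: -(896/81)p-6272/81. Dividing through by -896/81 gives the monic gcd p+7.
Cancel p+7 from numerator and denominator to get the reduced form.

(-5p²+70p-165)/(p²-5p-50)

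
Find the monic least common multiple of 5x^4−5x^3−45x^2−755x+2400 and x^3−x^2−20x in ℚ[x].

x^6+3x^5−13x^4−187x^3−124x^2+1920x

Apply the Euclidean algorithm:
  5x^4−5x^3−45x^2−755x+2400 = (5x)(x^3−x^2−20x) + (55x^2−755x+2400)
  x^3−x^2−20x = ((1/55)x+28/121)(55x^2−755x+2400) + ((13440/121)x−67200/121)
  55x^2−755x+2400 = ((1331/2688)x−121/28)((13440/121)x−67200/121) + (0)
Last nonzero remainder: (13440/121)x−67200/121. Dividing through by 13440/121 gives the monic gcd x−5.
Then lcm(f, g) = f·g / gcd(f, g); expanding and making the result monic gives the answer.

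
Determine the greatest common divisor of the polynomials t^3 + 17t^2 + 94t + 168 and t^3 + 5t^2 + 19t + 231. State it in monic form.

By polynomial division,
  t^3 + 17t^2 + 94t + 168 = (t^3 + 5t^2 + 19t + 231) + (12t^2 + 75t − 63)
  t^3 + 5t^2 + 19t + 231 = ((1/12)t − 5/48)(12t^2 + 75t − 63) + ((513/16)t + 3591/16)
  12t^2 + 75t − 63 = ((64/171)t − 16/57)((513/16)t + 3591/16) + (0)
Last nonzero remainder: (513/16)t + 3591/16. Dividing through by 513/16 gives the monic gcd t + 7.

t + 7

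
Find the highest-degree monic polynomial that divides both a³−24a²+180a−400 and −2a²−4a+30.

1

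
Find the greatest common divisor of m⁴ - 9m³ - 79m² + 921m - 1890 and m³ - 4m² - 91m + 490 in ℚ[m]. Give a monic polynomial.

m² + 3m - 70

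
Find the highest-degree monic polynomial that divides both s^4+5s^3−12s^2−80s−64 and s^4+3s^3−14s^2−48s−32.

Repeated division with remainder:
  s^4+5s^3−12s^2−80s−64 = (s^4+3s^3−14s^2−48s−32) + (2s^3+2s^2−32s−32)
  s^4+3s^3−14s^2−48s−32 = ((1/2)s+1)(2s^3+2s^2−32s−32) + (0)
Last nonzero remainder: 2s^3+2s^2−32s−32. Dividing through by 2 gives the monic gcd s^3+s^2−16s−16.

s^3+s^2−16s−16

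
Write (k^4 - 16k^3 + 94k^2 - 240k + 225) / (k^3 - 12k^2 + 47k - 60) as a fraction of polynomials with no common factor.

(k^2 - 8k + 15)/(k - 4)

Apply the Euclidean algorithm:
  k^4 - 16k^3 + 94k^2 - 240k + 225 = (k - 4)(k^3 - 12k^2 + 47k - 60) + (-k^2 + 8k - 15)
  k^3 - 12k^2 + 47k - 60 = (-k + 4)(-k^2 + 8k - 15) + (0)
Last nonzero remainder: -k^2 + 8k - 15. Dividing through by -1 gives the monic gcd k^2 - 8k + 15.
Cancel k^2 - 8k + 15 from numerator and denominator to get the reduced form.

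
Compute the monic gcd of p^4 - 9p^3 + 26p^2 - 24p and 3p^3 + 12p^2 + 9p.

p

Apply the Euclidean algorithm:
  p^4 - 9p^3 + 26p^2 - 24p = ((1/3)p - 13/3)(3p^3 + 12p^2 + 9p) + (75p^2 + 15p)
  3p^3 + 12p^2 + 9p = ((1/25)p + 19/125)(75p^2 + 15p) + ((168/25)p)
  75p^2 + 15p = ((625/56)p + 125/56)((168/25)p) + (0)
Last nonzero remainder: (168/25)p. Dividing through by 168/25 gives the monic gcd p.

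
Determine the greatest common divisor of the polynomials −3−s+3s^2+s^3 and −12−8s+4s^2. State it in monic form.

1+s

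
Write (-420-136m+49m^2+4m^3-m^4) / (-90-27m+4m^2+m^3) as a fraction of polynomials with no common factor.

By polynomial division,
  -m^4+4m^3+49m^2-136m-420 = (-m+8)(m^3+4m^2-27m-90) + (-10m^2-10m+300)
  m^3+4m^2-27m-90 = (-(1/10)m-3/10)(-10m^2-10m+300) + (0)
Last nonzero remainder: -10m^2-10m+300. Dividing through by -10 gives the monic gcd m^2+m-30.
Cancel m^2+m-30 from numerator and denominator to get the reduced form.

(14+5m-m^2)/(3+m)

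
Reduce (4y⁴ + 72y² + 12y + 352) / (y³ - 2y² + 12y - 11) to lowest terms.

(4y² + 4y + 32)/(y - 1)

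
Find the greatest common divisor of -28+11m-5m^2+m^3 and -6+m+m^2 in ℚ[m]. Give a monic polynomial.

1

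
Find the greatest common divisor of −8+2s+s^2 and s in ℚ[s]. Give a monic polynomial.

Euclidean algorithm in ℚ[s]:
  s^2+2s−8 = (s+2)(s) + (−8)
  s = (−(1/8)s)(−8) + (0)
The last nonzero remainder is the constant −8, so the polynomials are coprime and gcd = 1.

1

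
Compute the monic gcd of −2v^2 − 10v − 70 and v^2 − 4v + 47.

1

Euclidean algorithm in ℚ[v]:
  −2v^2 − 10v − 70 = (−2)(v^2 − 4v + 47) + (−18v + 24)
  v^2 − 4v + 47 = (−(1/18)v + 4/27)(−18v + 24) + (391/9)
  −18v + 24 = (−(162/391)v + 216/391)(391/9) + (0)
The last nonzero remainder is the constant 391/9, so the polynomials are coprime and gcd = 1.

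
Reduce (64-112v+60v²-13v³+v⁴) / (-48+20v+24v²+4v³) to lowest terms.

Repeated division with remainder:
  v⁴-13v³+60v²-112v+64 = ((1/4)v-19/4)(4v³+24v²+20v-48) + (169v²-5v-164)
  4v³+24v²+20v-48 = ((4/169)v+4076/28561)(169v²-5v-164) + ((702464/28561)v-702464/28561)
  169v²-5v-164 = ((4826809/702464)v+1171001/175616)((702464/28561)v-702464/28561) + (0)
Last nonzero remainder: (702464/28561)v-702464/28561. Dividing through by 702464/28561 gives the monic gcd v-1.
Cancel v-1 from numerator and denominator to get the reduced form.

(-64+48v-12v²+v³)/(48+28v+4v²)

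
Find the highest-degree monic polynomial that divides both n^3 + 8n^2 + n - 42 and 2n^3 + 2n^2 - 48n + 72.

Euclidean algorithm in ℚ[n]:
  n^3 + 8n^2 + n - 42 = (1/2)(2n^3 + 2n^2 - 48n + 72) + (7n^2 + 25n - 78)
  2n^3 + 2n^2 - 48n + 72 = ((2/7)n - 36/49)(7n^2 + 25n - 78) + (-(360/49)n + 720/49)
  7n^2 + 25n - 78 = (-(343/360)n - 637/120)(-(360/49)n + 720/49) + (0)
Last nonzero remainder: -(360/49)n + 720/49. Dividing through by -360/49 gives the monic gcd n - 2.

n - 2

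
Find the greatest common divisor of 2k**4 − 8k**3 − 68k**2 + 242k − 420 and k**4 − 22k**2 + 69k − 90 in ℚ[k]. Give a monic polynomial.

Repeated division with remainder:
  2k**4 − 8k**3 − 68k**2 + 242k − 420 = (2)(k**4 − 22k**2 + 69k − 90) + (−8k**3 − 24k**2 + 104k − 240)
  k**4 − 22k**2 + 69k − 90 = (−(1/8)k + 3/8)(−8k**3 − 24k**2 + 104k − 240) + (0)
Last nonzero remainder: −8k**3 − 24k**2 + 104k − 240. Dividing through by −8 gives the monic gcd k**3 + 3k**2 − 13k + 30.

k**3 + 3k**2 − 13k + 30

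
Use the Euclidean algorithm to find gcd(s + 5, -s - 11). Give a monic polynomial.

Euclidean algorithm in ℚ[s]:
  s + 5 = (-1)(-s - 11) + (-6)
  -s - 11 = ((1/6)s + 11/6)(-6) + (0)
The last nonzero remainder is the constant -6, so the polynomials are coprime and gcd = 1.

1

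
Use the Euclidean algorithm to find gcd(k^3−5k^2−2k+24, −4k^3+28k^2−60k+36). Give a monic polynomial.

Euclidean algorithm in ℚ[k]:
  k^3−5k^2−2k+24 = (−1/4)(−4k^3+28k^2−60k+36) + (2k^2−17k+33)
  −4k^3+28k^2−60k+36 = (−2k−3)(2k^2−17k+33) + (−45k+135)
  2k^2−17k+33 = (−(2/45)k+11/45)(−45k+135) + (0)
Last nonzero remainder: −45k+135. Dividing through by −45 gives the monic gcd k−3.

k−3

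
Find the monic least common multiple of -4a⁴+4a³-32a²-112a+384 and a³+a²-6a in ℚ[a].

Apply the Euclidean algorithm:
  -4a⁴+4a³-32a²-112a+384 = (-4a+8)(a³+a²-6a) + (-64a²-64a+384)
  a³+a²-6a = (-(1/64)a)(-64a²-64a+384) + (0)
Last nonzero remainder: -64a²-64a+384. Dividing through by -64 gives the monic gcd a²+a-6.
Then lcm(f, g) = f·g / gcd(f, g); expanding and making the result monic gives the answer.

a⁵-a⁴+8a³+28a²-96a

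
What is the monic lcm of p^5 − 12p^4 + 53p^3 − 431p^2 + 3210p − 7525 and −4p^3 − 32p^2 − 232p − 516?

Repeated division with remainder:
  p^5 − 12p^4 + 53p^3 − 431p^2 + 3210p − 7525 = (−(1/4)p^2 + 5p − 155/4)(−4p^3 − 32p^2 − 232p − 516) + (−640p^2 − 3200p − 27520)
  −4p^3 − 32p^2 − 232p − 516 = ((1/160)p + 3/160)(−640p^2 − 3200p − 27520) + (0)
Last nonzero remainder: −640p^2 − 3200p − 27520. Dividing through by −640 gives the monic gcd p^2 + 5p + 43.
Then lcm(f, g) = f·g / gcd(f, g); expanding and making the result monic gives the answer.

p^6 − 9p^5 + 17p^4 − 272p^3 + 1917p^2 + 2105p − 22575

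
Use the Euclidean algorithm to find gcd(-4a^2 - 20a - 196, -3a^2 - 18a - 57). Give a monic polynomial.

1

Euclidean algorithm in ℚ[a]:
  -4a^2 - 20a - 196 = (4/3)(-3a^2 - 18a - 57) + (4a - 120)
  -3a^2 - 18a - 57 = (-(3/4)a - 27)(4a - 120) + (-3297)
  4a - 120 = (-(4/3297)a + 40/1099)(-3297) + (0)
The last nonzero remainder is the constant -3297, so the polynomials are coprime and gcd = 1.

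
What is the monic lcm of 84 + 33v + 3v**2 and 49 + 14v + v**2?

196 + 105v + 18v**2 + v**3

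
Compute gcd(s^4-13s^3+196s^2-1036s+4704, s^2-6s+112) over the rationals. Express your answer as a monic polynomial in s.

Repeated division with remainder:
  s^4-13s^3+196s^2-1036s+4704 = (s^2-7s+42)(s^2-6s+112) + (0)
The last nonzero remainder s^2-6s+112 is already monic.

s^2-6s+112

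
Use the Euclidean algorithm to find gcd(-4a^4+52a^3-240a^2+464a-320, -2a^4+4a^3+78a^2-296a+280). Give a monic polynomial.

Repeated division with remainder:
  -4a^4+52a^3-240a^2+464a-320 = (2)(-2a^4+4a^3+78a^2-296a+280) + (44a^3-396a^2+1056a-880)
  -2a^4+4a^3+78a^2-296a+280 = (-(1/22)a-7/22)(44a^3-396a^2+1056a-880) + (0)
Last nonzero remainder: 44a^3-396a^2+1056a-880. Dividing through by 44 gives the monic gcd a^3-9a^2+24a-20.

a^3-9a^2+24a-20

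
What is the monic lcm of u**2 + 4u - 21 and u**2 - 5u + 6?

u**3 + 2u**2 - 29u + 42

Repeated division with remainder:
  u**2 + 4u - 21 = (u**2 - 5u + 6) + (9u - 27)
  u**2 - 5u + 6 = ((1/9)u - 2/9)(9u - 27) + (0)
Last nonzero remainder: 9u - 27. Dividing through by 9 gives the monic gcd u - 3.
Then lcm(f, g) = f·g / gcd(f, g); expanding and making the result monic gives the answer.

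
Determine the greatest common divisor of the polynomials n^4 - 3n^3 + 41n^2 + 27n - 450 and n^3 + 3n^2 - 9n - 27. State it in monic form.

n^2 - 9

Apply the Euclidean algorithm:
  n^4 - 3n^3 + 41n^2 + 27n - 450 = (n - 6)(n^3 + 3n^2 - 9n - 27) + (68n^2 - 612)
  n^3 + 3n^2 - 9n - 27 = ((1/68)n + 3/68)(68n^2 - 612) + (0)
Last nonzero remainder: 68n^2 - 612. Dividing through by 68 gives the monic gcd n^2 - 9.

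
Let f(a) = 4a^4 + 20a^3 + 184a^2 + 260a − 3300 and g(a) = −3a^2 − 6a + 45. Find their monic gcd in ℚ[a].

a^2 + 2a − 15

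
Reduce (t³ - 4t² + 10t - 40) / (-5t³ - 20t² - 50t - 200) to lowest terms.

Apply the Euclidean algorithm:
  t³ - 4t² + 10t - 40 = (-1/5)(-5t³ - 20t² - 50t - 200) + (-8t² - 80)
  -5t³ - 20t² - 50t - 200 = ((5/8)t + 5/2)(-8t² - 80) + (0)
Last nonzero remainder: -8t² - 80. Dividing through by -8 gives the monic gcd t² + 10.
Cancel t² + 10 from numerator and denominator to get the reduced form.

(-t + 4)/(5t + 20)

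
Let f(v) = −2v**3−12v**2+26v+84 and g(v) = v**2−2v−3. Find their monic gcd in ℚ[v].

v−3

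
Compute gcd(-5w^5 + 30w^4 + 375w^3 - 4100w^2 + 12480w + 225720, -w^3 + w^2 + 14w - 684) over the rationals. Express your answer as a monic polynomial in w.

By polynomial division,
  -5w^5 + 30w^4 + 375w^3 - 4100w^2 + 12480w + 225720 = (5w^2 - 25w - 330)(-w^3 + w^2 + 14w - 684) + (0)
Last nonzero remainder: -w^3 + w^2 + 14w - 684. Dividing through by -1 gives the monic gcd w^3 - w^2 - 14w + 684.

w^3 - w^2 - 14w + 684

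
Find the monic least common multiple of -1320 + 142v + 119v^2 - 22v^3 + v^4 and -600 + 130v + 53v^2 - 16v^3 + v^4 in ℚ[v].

6600 - 2030v - 453v^2 + 229v^3 - 27v^4 + v^5

Euclidean algorithm in ℚ[v]:
  v^4 - 22v^3 + 119v^2 + 142v - 1320 = (v^4 - 16v^3 + 53v^2 + 130v - 600) + (-6v^3 + 66v^2 + 12v - 720)
  v^4 - 16v^3 + 53v^2 + 130v - 600 = (-(1/6)v + 5/6)(-6v^3 + 66v^2 + 12v - 720) + (0)
Last nonzero remainder: -6v^3 + 66v^2 + 12v - 720. Dividing through by -6 gives the monic gcd v^3 - 11v^2 - 2v + 120.
Then lcm(f, g) = f·g / gcd(f, g); expanding and making the result monic gives the answer.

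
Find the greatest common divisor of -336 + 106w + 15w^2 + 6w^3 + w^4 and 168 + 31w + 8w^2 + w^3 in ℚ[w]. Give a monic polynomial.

168 + 31w + 8w^2 + w^3

Repeated division with remainder:
  w^4 + 6w^3 + 15w^2 + 106w - 336 = (w - 2)(w^3 + 8w^2 + 31w + 168) + (0)
The last nonzero remainder w^3 + 8w^2 + 31w + 168 is already monic.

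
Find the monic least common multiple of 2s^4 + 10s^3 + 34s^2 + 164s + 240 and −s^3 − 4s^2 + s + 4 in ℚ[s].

Repeated division with remainder:
  2s^4 + 10s^3 + 34s^2 + 164s + 240 = (−2s − 2)(−s^3 − 4s^2 + s + 4) + (28s^2 + 174s + 248)
  −s^3 − 4s^2 + s + 4 = (−(1/28)s + 31/392)(28s^2 + 174s + 248) + (−(765/196)s − 765/49)
  28s^2 + 174s + 248 = (−(5488/765)s − 12152/765)(−(765/196)s − 765/49) + (0)
Last nonzero remainder: −(765/196)s − 765/49. Dividing through by −765/196 gives the monic gcd s + 4.
Then lcm(f, g) = f·g / gcd(f, g); expanding and making the result monic gives the answer.

s^6 + 5s^5 + 16s^4 + 77s^3 + 103s^2 − 82s − 120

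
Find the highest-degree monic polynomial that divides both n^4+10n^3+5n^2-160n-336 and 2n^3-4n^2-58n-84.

Apply the Euclidean algorithm:
  n^4+10n^3+5n^2-160n-336 = ((1/2)n+6)(2n^3-4n^2-58n-84) + (58n^2+230n+168)
  2n^3-4n^2-58n-84 = ((1/29)n-173/841)(58n^2+230n+168) + (-(13860/841)n-41580/841)
  58n^2+230n+168 = (-(24389/6930)n-1682/495)(-(13860/841)n-41580/841) + (0)
Last nonzero remainder: -(13860/841)n-41580/841. Dividing through by -13860/841 gives the monic gcd n+3.

n+3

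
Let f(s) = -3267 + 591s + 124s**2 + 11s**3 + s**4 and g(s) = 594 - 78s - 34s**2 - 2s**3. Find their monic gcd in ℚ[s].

Euclidean algorithm in ℚ[s]:
  s**4 + 11s**3 + 124s**2 + 591s - 3267 = (-(1/2)s + 3)(-2s**3 - 34s**2 - 78s + 594) + (187s**2 + 1122s - 5049)
  -2s**3 - 34s**2 - 78s + 594 = (-(2/187)s - 2/17)(187s**2 + 1122s - 5049) + (0)
Last nonzero remainder: 187s**2 + 1122s - 5049. Dividing through by 187 gives the monic gcd s**2 + 6s - 27.

-27 + 6s + s**2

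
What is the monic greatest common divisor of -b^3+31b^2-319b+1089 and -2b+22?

Euclidean algorithm in ℚ[b]:
  -b^3+31b^2-319b+1089 = ((1/2)b^2-10b+99/2)(-2b+22) + (0)
Last nonzero remainder: -2b+22. Dividing through by -2 gives the monic gcd b-11.

b-11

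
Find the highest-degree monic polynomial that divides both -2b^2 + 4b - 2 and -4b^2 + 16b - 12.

b - 1

Euclidean algorithm in ℚ[b]:
  -2b^2 + 4b - 2 = (1/2)(-4b^2 + 16b - 12) + (-4b + 4)
  -4b^2 + 16b - 12 = (b - 3)(-4b + 4) + (0)
Last nonzero remainder: -4b + 4. Dividing through by -4 gives the monic gcd b - 1.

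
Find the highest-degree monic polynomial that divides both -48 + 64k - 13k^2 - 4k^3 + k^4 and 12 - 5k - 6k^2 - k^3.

-4 + 3k + k^2

Repeated division with remainder:
  k^4 - 4k^3 - 13k^2 + 64k - 48 = (-k + 10)(-k^3 - 6k^2 - 5k + 12) + (42k^2 + 126k - 168)
  -k^3 - 6k^2 - 5k + 12 = (-(1/42)k - 1/14)(42k^2 + 126k - 168) + (0)
Last nonzero remainder: 42k^2 + 126k - 168. Dividing through by 42 gives the monic gcd k^2 + 3k - 4.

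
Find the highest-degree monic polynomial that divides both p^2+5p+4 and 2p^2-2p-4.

Apply the Euclidean algorithm:
  p^2+5p+4 = (1/2)(2p^2-2p-4) + (6p+6)
  2p^2-2p-4 = ((1/3)p-2/3)(6p+6) + (0)
Last nonzero remainder: 6p+6. Dividing through by 6 gives the monic gcd p+1.

p+1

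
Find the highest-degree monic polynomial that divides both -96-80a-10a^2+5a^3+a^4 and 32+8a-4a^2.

-8-2a+a^2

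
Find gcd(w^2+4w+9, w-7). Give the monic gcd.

Repeated division with remainder:
  w^2+4w+9 = (w+11)(w-7) + (86)
  w-7 = ((1/86)w-7/86)(86) + (0)
The last nonzero remainder is the constant 86, so the polynomials are coprime and gcd = 1.

1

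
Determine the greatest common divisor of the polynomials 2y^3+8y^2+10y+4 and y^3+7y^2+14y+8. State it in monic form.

Repeated division with remainder:
  2y^3+8y^2+10y+4 = (2)(y^3+7y^2+14y+8) + (−6y^2−18y−12)
  y^3+7y^2+14y+8 = (−(1/6)y−2/3)(−6y^2−18y−12) + (0)
Last nonzero remainder: −6y^2−18y−12. Dividing through by −6 gives the monic gcd y^2+3y+2.

y^2+3y+2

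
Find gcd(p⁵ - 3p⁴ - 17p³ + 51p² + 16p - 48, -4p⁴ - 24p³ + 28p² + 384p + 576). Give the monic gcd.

p² - 16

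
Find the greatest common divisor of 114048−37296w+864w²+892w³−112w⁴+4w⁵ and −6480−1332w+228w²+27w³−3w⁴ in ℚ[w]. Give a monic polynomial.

Apply the Euclidean algorithm:
  4w⁵−112w⁴+892w³+864w²−37296w+114048 = (−(4/3)w+76/3)(−3w⁴+27w³+228w²−1332w−6480) + (512w³−6688w²−12192w+278208)
  −3w⁴+27w³+228w²−1332w−6480 = (−(3/512)w−195/8192)(512w³−6688w²−12192w+278208) + (−(675/256)w²+(2025/256)w+18225/128)
  512w³−6688w²−12192w+278208 = (−(131072/675)w+1318912/675)(−(675/256)w²+(2025/256)w+18225/128) + (0)
Last nonzero remainder: −(675/256)w²+(2025/256)w+18225/128. Dividing through by −675/256 gives the monic gcd w²−3w−54.

−54−3w+w²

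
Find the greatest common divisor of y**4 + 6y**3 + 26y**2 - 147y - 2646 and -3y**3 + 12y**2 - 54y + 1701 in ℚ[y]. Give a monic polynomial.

Euclidean algorithm in ℚ[y]:
  y**4 + 6y**3 + 26y**2 - 147y - 2646 = (-(1/3)y - 10/3)(-3y**3 + 12y**2 - 54y + 1701) + (48y**2 + 240y + 3024)
  -3y**3 + 12y**2 - 54y + 1701 = (-(1/16)y + 9/16)(48y**2 + 240y + 3024) + (0)
Last nonzero remainder: 48y**2 + 240y + 3024. Dividing through by 48 gives the monic gcd y**2 + 5y + 63.

y**2 + 5y + 63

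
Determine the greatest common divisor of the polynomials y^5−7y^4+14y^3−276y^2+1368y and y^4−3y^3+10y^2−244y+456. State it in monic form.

Euclidean algorithm in ℚ[y]:
  y^5−7y^4+14y^3−276y^2+1368y = (y−4)(y^4−3y^3+10y^2−244y+456) + (−8y^3+8y^2−64y+1824)
  y^4−3y^3+10y^2−244y+456 = (−(1/8)y+1/4)(−8y^3+8y^2−64y+1824) + (0)
Last nonzero remainder: −8y^3+8y^2−64y+1824. Dividing through by −8 gives the monic gcd y^3−y^2+8y−228.

y^3−y^2+8y−228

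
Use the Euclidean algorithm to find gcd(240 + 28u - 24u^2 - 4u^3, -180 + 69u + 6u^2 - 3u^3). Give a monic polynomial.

-15 + 2u + u^2

Repeated division with remainder:
  -4u^3 - 24u^2 + 28u + 240 = (4/3)(-3u^3 + 6u^2 + 69u - 180) + (-32u^2 - 64u + 480)
  -3u^3 + 6u^2 + 69u - 180 = ((3/32)u - 3/8)(-32u^2 - 64u + 480) + (0)
Last nonzero remainder: -32u^2 - 64u + 480. Dividing through by -32 gives the monic gcd u^2 + 2u - 15.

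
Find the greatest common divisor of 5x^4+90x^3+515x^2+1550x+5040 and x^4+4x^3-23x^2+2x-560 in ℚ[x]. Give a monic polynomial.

x^3+9x^2+22x+112

Repeated division with remainder:
  5x^4+90x^3+515x^2+1550x+5040 = (5)(x^4+4x^3-23x^2+2x-560) + (70x^3+630x^2+1540x+7840)
  x^4+4x^3-23x^2+2x-560 = ((1/70)x-1/14)(70x^3+630x^2+1540x+7840) + (0)
Last nonzero remainder: 70x^3+630x^2+1540x+7840. Dividing through by 70 gives the monic gcd x^3+9x^2+22x+112.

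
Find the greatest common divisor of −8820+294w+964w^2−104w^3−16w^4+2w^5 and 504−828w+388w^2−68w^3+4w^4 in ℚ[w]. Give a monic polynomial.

42−13w+w^2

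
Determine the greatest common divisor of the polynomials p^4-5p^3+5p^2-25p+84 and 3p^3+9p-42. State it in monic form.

Euclidean algorithm in ℚ[p]:
  p^4-5p^3+5p^2-25p+84 = ((1/3)p-5/3)(3p^3+9p-42) + (2p^2+4p+14)
  3p^3+9p-42 = ((3/2)p-3)(2p^2+4p+14) + (0)
Last nonzero remainder: 2p^2+4p+14. Dividing through by 2 gives the monic gcd p^2+2p+7.

p^2+2p+7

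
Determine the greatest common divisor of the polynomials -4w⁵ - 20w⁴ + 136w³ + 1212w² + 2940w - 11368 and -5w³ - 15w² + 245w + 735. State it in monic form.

w² - 49

By polynomial division,
  -4w⁵ - 20w⁴ + 136w³ + 1212w² + 2940w - 11368 = ((4/5)w² + (8/5)w + 36/5)(-5w³ - 15w² + 245w + 735) + (340w² - 16660)
  -5w³ - 15w² + 245w + 735 = (-(1/68)w - 3/68)(340w² - 16660) + (0)
Last nonzero remainder: 340w² - 16660. Dividing through by 340 gives the monic gcd w² - 49.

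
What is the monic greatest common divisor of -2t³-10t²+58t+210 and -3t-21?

t+7

By polynomial division,
  -2t³-10t²+58t+210 = ((2/3)t²-(4/3)t-10)(-3t-21) + (0)
Last nonzero remainder: -3t-21. Dividing through by -3 gives the monic gcd t+7.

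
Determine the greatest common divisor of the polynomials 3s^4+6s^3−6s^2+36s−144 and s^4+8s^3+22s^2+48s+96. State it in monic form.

Apply the Euclidean algorithm:
  3s^4+6s^3−6s^2+36s−144 = (3)(s^4+8s^3+22s^2+48s+96) + (−18s^3−72s^2−108s−432)
  s^4+8s^3+22s^2+48s+96 = (−(1/18)s−2/9)(−18s^3−72s^2−108s−432) + (0)
Last nonzero remainder: −18s^3−72s^2−108s−432. Dividing through by −18 gives the monic gcd s^3+4s^2+6s+24.

s^3+4s^2+6s+24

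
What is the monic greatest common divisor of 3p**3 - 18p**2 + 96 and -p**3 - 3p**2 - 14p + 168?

p - 4

Repeated division with remainder:
  3p**3 - 18p**2 + 96 = (-3)(-p**3 - 3p**2 - 14p + 168) + (-27p**2 - 42p + 600)
  -p**3 - 3p**2 - 14p + 168 = ((1/27)p + 13/243)(-27p**2 - 42p + 600) + (-(2752/81)p + 11008/81)
  -27p**2 - 42p + 600 = ((2187/2752)p + 6075/1376)(-(2752/81)p + 11008/81) + (0)
Last nonzero remainder: -(2752/81)p + 11008/81. Dividing through by -2752/81 gives the monic gcd p - 4.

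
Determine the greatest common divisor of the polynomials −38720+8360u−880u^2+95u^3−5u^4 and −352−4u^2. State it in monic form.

By polynomial division,
  −5u^4+95u^3−880u^2+8360u−38720 = ((5/4)u^2−(95/4)u+110)(−4u^2−352) + (0)
Last nonzero remainder: −4u^2−352. Dividing through by −4 gives the monic gcd u^2+88.

88+u^2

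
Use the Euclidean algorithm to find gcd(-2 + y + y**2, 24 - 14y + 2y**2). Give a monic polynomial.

1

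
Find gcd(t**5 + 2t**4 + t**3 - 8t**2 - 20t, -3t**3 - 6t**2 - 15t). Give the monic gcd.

By polynomial division,
  t**5 + 2t**4 + t**3 - 8t**2 - 20t = (-(1/3)t**2 + 4/3)(-3t**3 - 6t**2 - 15t) + (0)
Last nonzero remainder: -3t**3 - 6t**2 - 15t. Dividing through by -3 gives the monic gcd t**3 + 2t**2 + 5t.

t**3 + 2t**2 + 5t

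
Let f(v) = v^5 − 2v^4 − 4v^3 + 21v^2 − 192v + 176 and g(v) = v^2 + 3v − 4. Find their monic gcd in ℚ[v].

v^2 + 3v − 4

By polynomial division,
  v^5 − 2v^4 − 4v^3 + 21v^2 − 192v + 176 = (v^3 − 5v^2 + 15v − 44)(v^2 + 3v − 4) + (0)
The last nonzero remainder v^2 + 3v − 4 is already monic.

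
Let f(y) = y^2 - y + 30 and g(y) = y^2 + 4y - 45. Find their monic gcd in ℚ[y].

Apply the Euclidean algorithm:
  y^2 - y + 30 = (y^2 + 4y - 45) + (-5y + 75)
  y^2 + 4y - 45 = (-(1/5)y - 19/5)(-5y + 75) + (240)
  -5y + 75 = (-(1/48)y + 5/16)(240) + (0)
The last nonzero remainder is the constant 240, so the polynomials are coprime and gcd = 1.

1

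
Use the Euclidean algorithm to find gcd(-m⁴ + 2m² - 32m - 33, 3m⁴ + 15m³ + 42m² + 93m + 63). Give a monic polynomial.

m² + 4m + 3

By polynomial division,
  -m⁴ + 2m² - 32m - 33 = (-1/3)(3m⁴ + 15m³ + 42m² + 93m + 63) + (5m³ + 16m² - m - 12)
  3m⁴ + 15m³ + 42m² + 93m + 63 = ((3/5)m + 27/25)(5m³ + 16m² - m - 12) + ((633/25)m² + (2532/25)m + 1899/25)
  5m³ + 16m² - m - 12 = ((125/633)m - 100/633)((633/25)m² + (2532/25)m + 1899/25) + (0)
Last nonzero remainder: (633/25)m² + (2532/25)m + 1899/25. Dividing through by 633/25 gives the monic gcd m² + 4m + 3.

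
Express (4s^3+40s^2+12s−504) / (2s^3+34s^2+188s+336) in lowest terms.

(2s−6)/(s+4)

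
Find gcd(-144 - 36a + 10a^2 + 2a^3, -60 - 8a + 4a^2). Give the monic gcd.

3 + a

Euclidean algorithm in ℚ[a]:
  2a^3 + 10a^2 - 36a - 144 = ((1/2)a + 7/2)(4a^2 - 8a - 60) + (22a + 66)
  4a^2 - 8a - 60 = ((2/11)a - 10/11)(22a + 66) + (0)
Last nonzero remainder: 22a + 66. Dividing through by 22 gives the monic gcd a + 3.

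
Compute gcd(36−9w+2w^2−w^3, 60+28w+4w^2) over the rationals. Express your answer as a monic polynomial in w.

1

By polynomial division,
  −w^3+2w^2−9w+36 = (−(1/4)w+9/4)(4w^2+28w+60) + (−57w−99)
  4w^2+28w+60 = (−(4/57)w−400/1083)(−57w−99) + (8460/361)
  −57w−99 = (−(6859/2820)w−3971/940)(8460/361) + (0)
The last nonzero remainder is the constant 8460/361, so the polynomials are coprime and gcd = 1.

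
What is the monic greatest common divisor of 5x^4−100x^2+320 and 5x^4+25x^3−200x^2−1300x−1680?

x^2+6x+8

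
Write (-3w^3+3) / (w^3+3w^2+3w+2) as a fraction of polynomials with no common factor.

(-3w+3)/(w+2)

By polynomial division,
  -3w^3+3 = (-3)(w^3+3w^2+3w+2) + (9w^2+9w+9)
  w^3+3w^2+3w+2 = ((1/9)w+2/9)(9w^2+9w+9) + (0)
Last nonzero remainder: 9w^2+9w+9. Dividing through by 9 gives the monic gcd w^2+w+1.
Cancel w^2+w+1 from numerator and denominator to get the reduced form.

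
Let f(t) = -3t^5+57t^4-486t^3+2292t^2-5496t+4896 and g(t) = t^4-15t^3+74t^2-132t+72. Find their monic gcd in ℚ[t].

t^2-8t+12

Apply the Euclidean algorithm:
  -3t^5+57t^4-486t^3+2292t^2-5496t+4896 = (-3t+12)(t^4-15t^3+74t^2-132t+72) + (-84t^3+1008t^2-3696t+4032)
  t^4-15t^3+74t^2-132t+72 = (-(1/84)t+1/28)(-84t^3+1008t^2-3696t+4032) + (-6t^2+48t-72)
  -84t^3+1008t^2-3696t+4032 = (14t-56)(-6t^2+48t-72) + (0)
Last nonzero remainder: -6t^2+48t-72. Dividing through by -6 gives the monic gcd t^2-8t+12.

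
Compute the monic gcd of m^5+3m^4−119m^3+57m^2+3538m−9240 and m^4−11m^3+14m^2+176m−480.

m^3−15m^2+74m−120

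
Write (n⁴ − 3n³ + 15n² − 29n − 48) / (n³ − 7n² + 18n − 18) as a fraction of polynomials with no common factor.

(n³ + 15n + 16)/(n² − 4n + 6)

Apply the Euclidean algorithm:
  n⁴ − 3n³ + 15n² − 29n − 48 = (n + 4)(n³ − 7n² + 18n − 18) + (25n² − 83n + 24)
  n³ − 7n² + 18n − 18 = ((1/25)n − 92/625)(25n² − 83n + 24) + ((3014/625)n − 9042/625)
  25n² − 83n + 24 = ((15625/3014)n − 2500/1507)((3014/625)n − 9042/625) + (0)
Last nonzero remainder: (3014/625)n − 9042/625. Dividing through by 3014/625 gives the monic gcd n − 3.
Cancel n − 3 from numerator and denominator to get the reduced form.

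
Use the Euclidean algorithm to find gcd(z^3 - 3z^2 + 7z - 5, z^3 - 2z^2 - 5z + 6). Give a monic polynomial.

Repeated division with remainder:
  z^3 - 3z^2 + 7z - 5 = (z^3 - 2z^2 - 5z + 6) + (-z^2 + 12z - 11)
  z^3 - 2z^2 - 5z + 6 = (-z - 10)(-z^2 + 12z - 11) + (104z - 104)
  -z^2 + 12z - 11 = (-(1/104)z + 11/104)(104z - 104) + (0)
Last nonzero remainder: 104z - 104. Dividing through by 104 gives the monic gcd z - 1.

z - 1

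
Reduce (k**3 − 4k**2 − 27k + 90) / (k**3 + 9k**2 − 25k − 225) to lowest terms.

(k**2 − 9k + 18)/(k**2 + 4k − 45)

Repeated division with remainder:
  k**3 − 4k**2 − 27k + 90 = (k**3 + 9k**2 − 25k − 225) + (−13k**2 − 2k + 315)
  k**3 + 9k**2 − 25k − 225 = (−(1/13)k − 115/169)(−13k**2 − 2k + 315) + (−(360/169)k − 1800/169)
  −13k**2 − 2k + 315 = ((2197/360)k − 1183/40)(−(360/169)k − 1800/169) + (0)
Last nonzero remainder: −(360/169)k − 1800/169. Dividing through by −360/169 gives the monic gcd k + 5.
Cancel k + 5 from numerator and denominator to get the reduced form.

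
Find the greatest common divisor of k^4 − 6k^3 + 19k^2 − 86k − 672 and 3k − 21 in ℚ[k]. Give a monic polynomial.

By polynomial division,
  k^4 − 6k^3 + 19k^2 − 86k − 672 = ((1/3)k^3 + (1/3)k^2 + (26/3)k + 32)(3k − 21) + (0)
Last nonzero remainder: 3k − 21. Dividing through by 3 gives the monic gcd k − 7.

k − 7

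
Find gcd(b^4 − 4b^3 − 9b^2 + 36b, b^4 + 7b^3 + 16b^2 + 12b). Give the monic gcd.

b^2 + 3b

Repeated division with remainder:
  b^4 − 4b^3 − 9b^2 + 36b = (b^4 + 7b^3 + 16b^2 + 12b) + (−11b^3 − 25b^2 + 24b)
  b^4 + 7b^3 + 16b^2 + 12b = (−(1/11)b − 52/121)(−11b^3 − 25b^2 + 24b) + ((900/121)b^2 + (2700/121)b)
  −11b^3 − 25b^2 + 24b = (−(1331/900)b + 242/225)((900/121)b^2 + (2700/121)b) + (0)
Last nonzero remainder: (900/121)b^2 + (2700/121)b. Dividing through by 900/121 gives the monic gcd b^2 + 3b.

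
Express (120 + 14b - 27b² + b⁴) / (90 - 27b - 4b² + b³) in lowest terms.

Euclidean algorithm in ℚ[b]:
  b⁴ - 27b² + 14b + 120 = (b + 4)(b³ - 4b² - 27b + 90) + (16b² + 32b - 240)
  b³ - 4b² - 27b + 90 = ((1/16)b - 3/8)(16b² + 32b - 240) + (0)
Last nonzero remainder: 16b² + 32b - 240. Dividing through by 16 gives the monic gcd b² + 2b - 15.
Cancel b² + 2b - 15 from numerator and denominator to get the reduced form.

(-8 - 2b + b²)/(-6 + b)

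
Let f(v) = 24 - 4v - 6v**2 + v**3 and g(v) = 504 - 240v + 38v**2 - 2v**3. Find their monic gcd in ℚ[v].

Euclidean algorithm in ℚ[v]:
  v**3 - 6v**2 - 4v + 24 = (-1/2)(-2v**3 + 38v**2 - 240v + 504) + (13v**2 - 124v + 276)
  -2v**3 + 38v**2 - 240v + 504 = (-(2/13)v + 246/169)(13v**2 - 124v + 276) + (-(2880/169)v + 17280/169)
  13v**2 - 124v + 276 = (-(2197/2880)v + 3887/1440)(-(2880/169)v + 17280/169) + (0)
Last nonzero remainder: -(2880/169)v + 17280/169. Dividing through by -2880/169 gives the monic gcd v - 6.

-6 + v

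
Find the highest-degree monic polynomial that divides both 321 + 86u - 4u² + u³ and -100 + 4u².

1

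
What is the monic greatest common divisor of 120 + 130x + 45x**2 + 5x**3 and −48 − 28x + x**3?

8 + 6x + x**2

Apply the Euclidean algorithm:
  5x**3 + 45x**2 + 130x + 120 = (5)(x**3 − 28x − 48) + (45x**2 + 270x + 360)
  x**3 − 28x − 48 = ((1/45)x − 2/15)(45x**2 + 270x + 360) + (0)
Last nonzero remainder: 45x**2 + 270x + 360. Dividing through by 45 gives the monic gcd x**2 + 6x + 8.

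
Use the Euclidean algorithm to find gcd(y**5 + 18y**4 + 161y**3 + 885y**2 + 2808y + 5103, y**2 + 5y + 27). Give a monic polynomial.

Apply the Euclidean algorithm:
  y**5 + 18y**4 + 161y**3 + 885y**2 + 2808y + 5103 = (y**3 + 13y**2 + 69y + 189)(y**2 + 5y + 27) + (0)
The last nonzero remainder y**2 + 5y + 27 is already monic.

y**2 + 5y + 27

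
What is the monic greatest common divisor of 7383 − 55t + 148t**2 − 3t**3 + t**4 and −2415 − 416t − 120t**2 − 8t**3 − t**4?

69 + 4t + t**2

Apply the Euclidean algorithm:
  t**4 − 3t**3 + 148t**2 − 55t + 7383 = (−1)(−t**4 − 8t**3 − 120t**2 − 416t − 2415) + (−11t**3 + 28t**2 − 471t + 4968)
  −t**4 − 8t**3 − 120t**2 − 416t − 2415 = ((1/11)t + 116/121)(−11t**3 + 28t**2 − 471t + 4968) + (−(12587/121)t**2 − (50348/121)t − 868503/121)
  −11t**3 + 28t**2 − 471t + 4968 = ((1331/12587)t − 8712/12587)(−(12587/121)t**2 − (50348/121)t − 868503/121) + (0)
Last nonzero remainder: −(12587/121)t**2 − (50348/121)t − 868503/121. Dividing through by −12587/121 gives the monic gcd t**2 + 4t + 69.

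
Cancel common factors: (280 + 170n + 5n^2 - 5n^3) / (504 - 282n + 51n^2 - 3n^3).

Repeated division with remainder:
  -5n^3 + 5n^2 + 170n + 280 = (5/3)(-3n^3 + 51n^2 - 282n + 504) + (-80n^2 + 640n - 560)
  -3n^3 + 51n^2 - 282n + 504 = ((3/80)n - 27/80)(-80n^2 + 640n - 560) + (-45n + 315)
  -80n^2 + 640n - 560 = ((16/9)n - 16/9)(-45n + 315) + (0)
Last nonzero remainder: -45n + 315. Dividing through by -45 gives the monic gcd n - 7.
Cancel n - 7 from numerator and denominator to get the reduced form.

(40 + 30n + 5n^2)/(72 - 30n + 3n^2)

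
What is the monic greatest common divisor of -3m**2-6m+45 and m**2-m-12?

1

Repeated division with remainder:
  -3m**2-6m+45 = (-3)(m**2-m-12) + (-9m+9)
  m**2-m-12 = (-(1/9)m)(-9m+9) + (-12)
  -9m+9 = ((3/4)m-3/4)(-12) + (0)
The last nonzero remainder is the constant -12, so the polynomials are coprime and gcd = 1.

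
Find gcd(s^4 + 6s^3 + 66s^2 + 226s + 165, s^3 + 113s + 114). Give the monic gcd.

Apply the Euclidean algorithm:
  s^4 + 6s^3 + 66s^2 + 226s + 165 = (s + 6)(s^3 + 113s + 114) + (-47s^2 - 566s - 519)
  s^3 + 113s + 114 = (-(1/47)s + 566/2209)(-47s^2 - 566s - 519) + ((545580/2209)s + 545580/2209)
  -47s^2 - 566s - 519 = (-(103823/545580)s - 382157/181860)((545580/2209)s + 545580/2209) + (0)
Last nonzero remainder: (545580/2209)s + 545580/2209. Dividing through by 545580/2209 gives the monic gcd s + 1.

s + 1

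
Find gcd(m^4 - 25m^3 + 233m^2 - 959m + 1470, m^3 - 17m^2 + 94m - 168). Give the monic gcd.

Repeated division with remainder:
  m^4 - 25m^3 + 233m^2 - 959m + 1470 = (m - 8)(m^3 - 17m^2 + 94m - 168) + (3m^2 - 39m + 126)
  m^3 - 17m^2 + 94m - 168 = ((1/3)m - 4/3)(3m^2 - 39m + 126) + (0)
Last nonzero remainder: 3m^2 - 39m + 126. Dividing through by 3 gives the monic gcd m^2 - 13m + 42.

m^2 - 13m + 42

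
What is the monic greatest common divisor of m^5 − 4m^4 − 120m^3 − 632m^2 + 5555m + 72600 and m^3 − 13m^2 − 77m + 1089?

m^2 − 22m + 121

Repeated division with remainder:
  m^5 − 4m^4 − 120m^3 − 632m^2 + 5555m + 72600 = (m^2 + 9m + 74)(m^3 − 13m^2 − 77m + 1089) + (−66m^2 + 1452m − 7986)
  m^3 − 13m^2 − 77m + 1089 = (−(1/66)m − 3/22)(−66m^2 + 1452m − 7986) + (0)
Last nonzero remainder: −66m^2 + 1452m − 7986. Dividing through by −66 gives the monic gcd m^2 − 22m + 121.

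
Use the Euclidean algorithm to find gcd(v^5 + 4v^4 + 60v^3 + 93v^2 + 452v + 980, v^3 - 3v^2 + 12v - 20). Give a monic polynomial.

v^2 - v + 10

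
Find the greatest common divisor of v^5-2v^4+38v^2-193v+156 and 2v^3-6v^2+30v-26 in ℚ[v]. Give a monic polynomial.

v^3-3v^2+15v-13

By polynomial division,
  v^5-2v^4+38v^2-193v+156 = ((1/2)v^2+(1/2)v-6)(2v^3-6v^2+30v-26) + (0)
Last nonzero remainder: 2v^3-6v^2+30v-26. Dividing through by 2 gives the monic gcd v^3-3v^2+15v-13.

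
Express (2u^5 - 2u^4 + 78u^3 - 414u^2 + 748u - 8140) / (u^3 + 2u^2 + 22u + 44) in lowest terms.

(2u^3 - 2u^2 + 34u - 370)/(u + 2)

Apply the Euclidean algorithm:
  2u^5 - 2u^4 + 78u^3 - 414u^2 + 748u - 8140 = (2u^2 - 6u + 46)(u^3 + 2u^2 + 22u + 44) + (-462u^2 - 10164)
  u^3 + 2u^2 + 22u + 44 = (-(1/462)u - 1/231)(-462u^2 - 10164) + (0)
Last nonzero remainder: -462u^2 - 10164. Dividing through by -462 gives the monic gcd u^2 + 22.
Cancel u^2 + 22 from numerator and denominator to get the reduced form.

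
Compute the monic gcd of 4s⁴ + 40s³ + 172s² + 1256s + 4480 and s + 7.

Euclidean algorithm in ℚ[s]:
  4s⁴ + 40s³ + 172s² + 1256s + 4480 = (4s³ + 12s² + 88s + 640)(s + 7) + (0)
The last nonzero remainder s + 7 is already monic.

s + 7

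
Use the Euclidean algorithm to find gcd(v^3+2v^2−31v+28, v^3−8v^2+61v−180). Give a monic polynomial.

v−4

Euclidean algorithm in ℚ[v]:
  v^3+2v^2−31v+28 = (v^3−8v^2+61v−180) + (10v^2−92v+208)
  v^3−8v^2+61v−180 = ((1/10)v+3/25)(10v^2−92v+208) + ((1281/25)v−5124/25)
  10v^2−92v+208 = ((250/1281)v−1300/1281)((1281/25)v−5124/25) + (0)
Last nonzero remainder: (1281/25)v−5124/25. Dividing through by 1281/25 gives the monic gcd v−4.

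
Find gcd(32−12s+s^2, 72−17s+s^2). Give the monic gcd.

−8+s

Euclidean algorithm in ℚ[s]:
  s^2−12s+32 = (s^2−17s+72) + (5s−40)
  s^2−17s+72 = ((1/5)s−9/5)(5s−40) + (0)
Last nonzero remainder: 5s−40. Dividing through by 5 gives the monic gcd s−8.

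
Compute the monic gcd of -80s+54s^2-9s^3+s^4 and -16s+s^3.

s

Apply the Euclidean algorithm:
  s^4-9s^3+54s^2-80s = (s-9)(s^3-16s) + (70s^2-224s)
  s^3-16s = ((1/70)s+8/175)(70s^2-224s) + (-(144/25)s)
  70s^2-224s = (-(875/72)s+350/9)(-(144/25)s) + (0)
Last nonzero remainder: -(144/25)s. Dividing through by -144/25 gives the monic gcd s.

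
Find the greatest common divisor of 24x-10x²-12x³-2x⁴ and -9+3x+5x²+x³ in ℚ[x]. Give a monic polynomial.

-3+2x+x²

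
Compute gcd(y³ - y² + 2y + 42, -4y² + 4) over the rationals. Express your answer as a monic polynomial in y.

Repeated division with remainder:
  y³ - y² + 2y + 42 = (-(1/4)y + 1/4)(-4y² + 4) + (3y + 41)
  -4y² + 4 = (-(4/3)y + 164/9)(3y + 41) + (-6688/9)
  3y + 41 = (-(27/6688)y - 369/6688)(-6688/9) + (0)
The last nonzero remainder is the constant -6688/9, so the polynomials are coprime and gcd = 1.

1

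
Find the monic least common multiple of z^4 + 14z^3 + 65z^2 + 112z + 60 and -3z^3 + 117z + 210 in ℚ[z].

z^5 + 7z^4 - 33z^3 - 343z^2 - 724z - 420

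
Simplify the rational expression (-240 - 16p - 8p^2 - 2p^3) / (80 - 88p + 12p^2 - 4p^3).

(6 + p)/(-2 + 2p)

Repeated division with remainder:
  -2p^3 - 8p^2 - 16p - 240 = (1/2)(-4p^3 + 12p^2 - 88p + 80) + (-14p^2 + 28p - 280)
  -4p^3 + 12p^2 - 88p + 80 = ((2/7)p - 2/7)(-14p^2 + 28p - 280) + (0)
Last nonzero remainder: -14p^2 + 28p - 280. Dividing through by -14 gives the monic gcd p^2 - 2p + 20.
Cancel p^2 - 2p + 20 from numerator and denominator to get the reduced form.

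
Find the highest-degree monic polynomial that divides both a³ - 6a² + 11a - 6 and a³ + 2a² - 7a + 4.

By polynomial division,
  a³ - 6a² + 11a - 6 = (a³ + 2a² - 7a + 4) + (-8a² + 18a - 10)
  a³ + 2a² - 7a + 4 = (-(1/8)a - 17/32)(-8a² + 18a - 10) + ((21/16)a - 21/16)
  -8a² + 18a - 10 = (-(128/21)a + 160/21)((21/16)a - 21/16) + (0)
Last nonzero remainder: (21/16)a - 21/16. Dividing through by 21/16 gives the monic gcd a - 1.

a - 1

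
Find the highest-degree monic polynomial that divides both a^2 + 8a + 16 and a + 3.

Apply the Euclidean algorithm:
  a^2 + 8a + 16 = (a + 5)(a + 3) + (1)
  a + 3 = (a + 3)(1) + (0)
The last nonzero remainder is the constant 1, so the polynomials are coprime and gcd = 1.

1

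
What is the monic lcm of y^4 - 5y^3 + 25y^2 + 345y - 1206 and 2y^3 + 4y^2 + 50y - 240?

Apply the Euclidean algorithm:
  y^4 - 5y^3 + 25y^2 + 345y - 1206 = ((1/2)y - 7/2)(2y^3 + 4y^2 + 50y - 240) + (14y^2 + 640y - 2046)
  2y^3 + 4y^2 + 50y - 240 = ((1/7)y - 306/49)(14y^2 + 640y - 2046) + ((212612/49)y - 637836/49)
  14y^2 + 640y - 2046 = ((343/106306)y + 16709/106306)((212612/49)y - 637836/49) + (0)
Last nonzero remainder: (212612/49)y - 637836/49. Dividing through by 212612/49 gives the monic gcd y - 3.
Then lcm(f, g) = f·g / gcd(f, g); expanding and making the result monic gives the answer.

y^6 + 40y^4 + 270y^3 + 1519y^2 + 7770y - 48240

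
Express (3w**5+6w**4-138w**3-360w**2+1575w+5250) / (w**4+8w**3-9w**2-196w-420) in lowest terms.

(3w**2-75)/(w+6)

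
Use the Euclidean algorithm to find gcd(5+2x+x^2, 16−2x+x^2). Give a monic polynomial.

Apply the Euclidean algorithm:
  x^2+2x+5 = (x^2−2x+16) + (4x−11)
  x^2−2x+16 = ((1/4)x+3/16)(4x−11) + (289/16)
  4x−11 = ((64/289)x−176/289)(289/16) + (0)
The last nonzero remainder is the constant 289/16, so the polynomials are coprime and gcd = 1.

1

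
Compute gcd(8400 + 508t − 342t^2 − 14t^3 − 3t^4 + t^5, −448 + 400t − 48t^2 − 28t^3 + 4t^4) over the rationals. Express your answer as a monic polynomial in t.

−28 − 3t + t^2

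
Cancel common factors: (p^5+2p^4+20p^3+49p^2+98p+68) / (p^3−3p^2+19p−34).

(p^3+3p^2+6p+4)/(p−2)

Euclidean algorithm in ℚ[p]:
  p^5+2p^4+20p^3+49p^2+98p+68 = (p^2+5p+16)(p^3−3p^2+19p−34) + (36p^2−36p+612)
  p^3−3p^2+19p−34 = ((1/36)p−1/18)(36p^2−36p+612) + (0)
Last nonzero remainder: 36p^2−36p+612. Dividing through by 36 gives the monic gcd p^2−p+17.
Cancel p^2−p+17 from numerator and denominator to get the reduced form.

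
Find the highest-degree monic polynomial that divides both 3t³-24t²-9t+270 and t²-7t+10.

t-5

Repeated division with remainder:
  3t³-24t²-9t+270 = (3t-3)(t²-7t+10) + (-60t+300)
  t²-7t+10 = (-(1/60)t+1/30)(-60t+300) + (0)
Last nonzero remainder: -60t+300. Dividing through by -60 gives the monic gcd t-5.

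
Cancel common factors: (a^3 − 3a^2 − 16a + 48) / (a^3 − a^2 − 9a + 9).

(a^2 − 16)/(a^2 + 2a − 3)

Euclidean algorithm in ℚ[a]:
  a^3 − 3a^2 − 16a + 48 = (a^3 − a^2 − 9a + 9) + (−2a^2 − 7a + 39)
  a^3 − a^2 − 9a + 9 = (−(1/2)a + 9/4)(−2a^2 − 7a + 39) + ((105/4)a − 315/4)
  −2a^2 − 7a + 39 = (−(8/105)a − 52/105)((105/4)a − 315/4) + (0)
Last nonzero remainder: (105/4)a − 315/4. Dividing through by 105/4 gives the monic gcd a − 3.
Cancel a − 3 from numerator and denominator to get the reduced form.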